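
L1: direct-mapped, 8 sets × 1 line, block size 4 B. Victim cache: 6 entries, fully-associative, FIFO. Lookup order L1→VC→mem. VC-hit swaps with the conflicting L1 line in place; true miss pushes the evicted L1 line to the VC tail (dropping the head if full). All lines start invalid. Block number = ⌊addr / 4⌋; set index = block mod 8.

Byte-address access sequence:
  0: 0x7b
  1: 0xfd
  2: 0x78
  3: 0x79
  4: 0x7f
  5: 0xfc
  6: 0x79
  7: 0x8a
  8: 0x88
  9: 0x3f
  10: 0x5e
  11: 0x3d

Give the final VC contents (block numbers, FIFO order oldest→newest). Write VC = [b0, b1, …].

#0 0x7b→b30/s6 MISS; vc=[]
#1 0xfd→b63/s7 MISS; vc=[]
#2 0x78→b30/s6 L1-HIT; vc=[]
#3 0x79→b30/s6 L1-HIT; vc=[]
#4 0x7f→b31/s7 MISS; vc=[63]
#5 0xfc→b63/s7 VC-HIT; vc=[31]
#6 0x79→b30/s6 L1-HIT; vc=[31]
#7 0x8a→b34/s2 MISS; vc=[31]
#8 0x88→b34/s2 L1-HIT; vc=[31]
#9 0x3f→b15/s7 MISS; vc=[31,63]
#10 0x5e→b23/s7 MISS; vc=[31,63,15]
#11 0x3d→b15/s7 VC-HIT; vc=[31,63,23]

VC = [31, 63, 23]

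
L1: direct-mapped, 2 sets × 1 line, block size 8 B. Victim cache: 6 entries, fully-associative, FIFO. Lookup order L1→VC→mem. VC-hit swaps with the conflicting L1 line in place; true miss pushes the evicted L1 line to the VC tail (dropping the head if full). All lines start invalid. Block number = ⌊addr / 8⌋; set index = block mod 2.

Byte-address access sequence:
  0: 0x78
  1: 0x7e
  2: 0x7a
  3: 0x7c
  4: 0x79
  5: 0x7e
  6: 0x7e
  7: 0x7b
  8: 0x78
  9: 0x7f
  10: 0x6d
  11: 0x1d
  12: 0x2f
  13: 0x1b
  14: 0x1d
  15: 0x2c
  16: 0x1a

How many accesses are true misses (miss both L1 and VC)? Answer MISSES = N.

MISSES = 4

#0 0x78→b15/s1 MISS; vc=[]
#1 0x7e→b15/s1 L1-HIT; vc=[]
#2 0x7a→b15/s1 L1-HIT; vc=[]
#3 0x7c→b15/s1 L1-HIT; vc=[]
#4 0x79→b15/s1 L1-HIT; vc=[]
#5 0x7e→b15/s1 L1-HIT; vc=[]
#6 0x7e→b15/s1 L1-HIT; vc=[]
#7 0x7b→b15/s1 L1-HIT; vc=[]
#8 0x78→b15/s1 L1-HIT; vc=[]
#9 0x7f→b15/s1 L1-HIT; vc=[]
#10 0x6d→b13/s1 MISS; vc=[15]
#11 0x1d→b3/s1 MISS; vc=[15,13]
#12 0x2f→b5/s1 MISS; vc=[15,13,3]
#13 0x1b→b3/s1 VC-HIT; vc=[15,13,5]
#14 0x1d→b3/s1 L1-HIT; vc=[15,13,5]
#15 0x2c→b5/s1 VC-HIT; vc=[15,13,3]
#16 0x1a→b3/s1 VC-HIT; vc=[15,13,5]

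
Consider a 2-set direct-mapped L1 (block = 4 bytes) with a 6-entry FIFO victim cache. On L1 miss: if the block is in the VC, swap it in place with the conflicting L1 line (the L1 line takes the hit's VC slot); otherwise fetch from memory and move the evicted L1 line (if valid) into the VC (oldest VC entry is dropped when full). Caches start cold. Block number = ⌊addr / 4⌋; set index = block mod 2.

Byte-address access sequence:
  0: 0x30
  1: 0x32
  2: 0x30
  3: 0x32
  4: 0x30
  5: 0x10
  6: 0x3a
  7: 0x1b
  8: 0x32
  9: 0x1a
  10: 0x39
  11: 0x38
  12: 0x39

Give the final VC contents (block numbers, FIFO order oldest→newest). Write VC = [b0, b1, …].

VC = [12, 4, 6]

  [0] addr=0x30 blk=12 s=0: MISS | VC []
  [1] addr=0x32 blk=12 s=0: L1-HIT | VC []
  [2] addr=0x30 blk=12 s=0: L1-HIT | VC []
  [3] addr=0x32 blk=12 s=0: L1-HIT | VC []
  [4] addr=0x30 blk=12 s=0: L1-HIT | VC []
  [5] addr=0x10 blk=4 s=0: MISS | VC [12]
  [6] addr=0x3a blk=14 s=0: MISS | VC [12, 4]
  [7] addr=0x1b blk=6 s=0: MISS | VC [12, 4, 14]
  [8] addr=0x32 blk=12 s=0: VC-HIT | VC [6, 4, 14]
  [9] addr=0x1a blk=6 s=0: VC-HIT | VC [12, 4, 14]
  [10] addr=0x39 blk=14 s=0: VC-HIT | VC [12, 4, 6]
  [11] addr=0x38 blk=14 s=0: L1-HIT | VC [12, 4, 6]
  [12] addr=0x39 blk=14 s=0: L1-HIT | VC [12, 4, 6]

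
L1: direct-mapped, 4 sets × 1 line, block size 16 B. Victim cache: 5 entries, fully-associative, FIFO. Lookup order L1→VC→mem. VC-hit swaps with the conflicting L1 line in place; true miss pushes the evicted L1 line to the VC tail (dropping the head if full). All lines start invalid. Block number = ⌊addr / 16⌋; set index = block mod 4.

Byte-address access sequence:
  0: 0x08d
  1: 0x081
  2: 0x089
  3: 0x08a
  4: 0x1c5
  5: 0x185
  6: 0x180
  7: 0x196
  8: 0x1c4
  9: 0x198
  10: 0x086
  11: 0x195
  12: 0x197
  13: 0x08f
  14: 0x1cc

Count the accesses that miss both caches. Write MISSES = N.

#0 0x8d→b8/s0 MISS; vc=[]
#1 0x81→b8/s0 L1-HIT; vc=[]
#2 0x89→b8/s0 L1-HIT; vc=[]
#3 0x8a→b8/s0 L1-HIT; vc=[]
#4 0x1c5→b28/s0 MISS; vc=[8]
#5 0x185→b24/s0 MISS; vc=[8,28]
#6 0x180→b24/s0 L1-HIT; vc=[8,28]
#7 0x196→b25/s1 MISS; vc=[8,28]
#8 0x1c4→b28/s0 VC-HIT; vc=[8,24]
#9 0x198→b25/s1 L1-HIT; vc=[8,24]
#10 0x86→b8/s0 VC-HIT; vc=[28,24]
#11 0x195→b25/s1 L1-HIT; vc=[28,24]
#12 0x197→b25/s1 L1-HIT; vc=[28,24]
#13 0x8f→b8/s0 L1-HIT; vc=[28,24]
#14 0x1cc→b28/s0 VC-HIT; vc=[8,24]

MISSES = 4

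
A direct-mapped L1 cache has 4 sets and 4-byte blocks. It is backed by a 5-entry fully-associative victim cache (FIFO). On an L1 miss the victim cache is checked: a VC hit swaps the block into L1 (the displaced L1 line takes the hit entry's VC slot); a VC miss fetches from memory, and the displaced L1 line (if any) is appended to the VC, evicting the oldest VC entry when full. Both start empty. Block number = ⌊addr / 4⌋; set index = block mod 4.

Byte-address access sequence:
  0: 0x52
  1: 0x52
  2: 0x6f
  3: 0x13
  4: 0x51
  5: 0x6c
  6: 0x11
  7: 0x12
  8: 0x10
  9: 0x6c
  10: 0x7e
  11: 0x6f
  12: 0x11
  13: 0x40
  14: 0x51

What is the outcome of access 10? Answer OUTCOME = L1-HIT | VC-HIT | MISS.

#0 0x52→b20/s0 MISS; vc=[]
#1 0x52→b20/s0 L1-HIT; vc=[]
#2 0x6f→b27/s3 MISS; vc=[]
#3 0x13→b4/s0 MISS; vc=[20]
#4 0x51→b20/s0 VC-HIT; vc=[4]
#5 0x6c→b27/s3 L1-HIT; vc=[4]
#6 0x11→b4/s0 VC-HIT; vc=[20]
#7 0x12→b4/s0 L1-HIT; vc=[20]
#8 0x10→b4/s0 L1-HIT; vc=[20]
#9 0x6c→b27/s3 L1-HIT; vc=[20]
#10 0x7e→b31/s3 MISS; vc=[20,27]
#11 0x6f→b27/s3 VC-HIT; vc=[20,31]
#12 0x11→b4/s0 L1-HIT; vc=[20,31]
#13 0x40→b16/s0 MISS; vc=[20,31,4]
#14 0x51→b20/s0 VC-HIT; vc=[16,31,4]

OUTCOME = MISS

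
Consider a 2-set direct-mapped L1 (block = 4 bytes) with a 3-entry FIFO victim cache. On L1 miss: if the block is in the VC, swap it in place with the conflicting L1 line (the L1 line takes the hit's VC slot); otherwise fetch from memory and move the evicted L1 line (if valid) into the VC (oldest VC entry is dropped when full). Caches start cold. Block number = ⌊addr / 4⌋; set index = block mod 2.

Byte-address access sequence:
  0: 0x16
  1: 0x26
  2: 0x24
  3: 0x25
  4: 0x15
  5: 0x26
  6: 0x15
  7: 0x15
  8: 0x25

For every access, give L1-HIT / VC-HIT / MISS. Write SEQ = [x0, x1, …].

0: 0x16 (blk 5, set 1) → MISS  vc=[]
1: 0x26 (blk 9, set 1) → MISS  vc=[5]
2: 0x24 (blk 9, set 1) → L1-HIT  vc=[5]
3: 0x25 (blk 9, set 1) → L1-HIT  vc=[5]
4: 0x15 (blk 5, set 1) → VC-HIT  vc=[9]
5: 0x26 (blk 9, set 1) → VC-HIT  vc=[5]
6: 0x15 (blk 5, set 1) → VC-HIT  vc=[9]
7: 0x15 (blk 5, set 1) → L1-HIT  vc=[9]
8: 0x25 (blk 9, set 1) → VC-HIT  vc=[5]

SEQ = [MISS, MISS, L1-HIT, L1-HIT, VC-HIT, VC-HIT, VC-HIT, L1-HIT, VC-HIT]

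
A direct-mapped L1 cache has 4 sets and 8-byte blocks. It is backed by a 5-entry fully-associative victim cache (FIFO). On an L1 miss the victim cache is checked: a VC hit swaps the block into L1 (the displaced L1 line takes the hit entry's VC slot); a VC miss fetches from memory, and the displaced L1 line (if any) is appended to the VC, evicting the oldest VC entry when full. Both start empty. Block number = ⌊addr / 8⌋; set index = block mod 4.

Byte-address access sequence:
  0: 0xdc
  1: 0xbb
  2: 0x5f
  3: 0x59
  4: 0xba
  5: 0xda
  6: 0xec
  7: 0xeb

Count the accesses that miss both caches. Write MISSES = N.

0: 0xdc (blk 27, set 3) → MISS  vc=[]
1: 0xbb (blk 23, set 3) → MISS  vc=[27]
2: 0x5f (blk 11, set 3) → MISS  vc=[27, 23]
3: 0x59 (blk 11, set 3) → L1-HIT  vc=[27, 23]
4: 0xba (blk 23, set 3) → VC-HIT  vc=[27, 11]
5: 0xda (blk 27, set 3) → VC-HIT  vc=[23, 11]
6: 0xec (blk 29, set 1) → MISS  vc=[23, 11]
7: 0xeb (blk 29, set 1) → L1-HIT  vc=[23, 11]

MISSES = 4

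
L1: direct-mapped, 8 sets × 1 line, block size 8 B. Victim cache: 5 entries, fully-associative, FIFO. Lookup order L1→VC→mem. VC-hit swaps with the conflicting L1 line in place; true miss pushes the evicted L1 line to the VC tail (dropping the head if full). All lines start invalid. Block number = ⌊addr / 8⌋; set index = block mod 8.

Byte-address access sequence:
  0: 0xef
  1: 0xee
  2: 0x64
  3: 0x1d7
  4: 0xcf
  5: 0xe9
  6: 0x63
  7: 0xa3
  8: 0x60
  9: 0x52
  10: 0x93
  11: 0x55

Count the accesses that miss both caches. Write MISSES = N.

  [0] addr=0xef blk=29 s=5: MISS | VC []
  [1] addr=0xee blk=29 s=5: L1-HIT | VC []
  [2] addr=0x64 blk=12 s=4: MISS | VC []
  [3] addr=0x1d7 blk=58 s=2: MISS | VC []
  [4] addr=0xcf blk=25 s=1: MISS | VC []
  [5] addr=0xe9 blk=29 s=5: L1-HIT | VC []
  [6] addr=0x63 blk=12 s=4: L1-HIT | VC []
  [7] addr=0xa3 blk=20 s=4: MISS | VC [12]
  [8] addr=0x60 blk=12 s=4: VC-HIT | VC [20]
  [9] addr=0x52 blk=10 s=2: MISS | VC [20, 58]
  [10] addr=0x93 blk=18 s=2: MISS | VC [20, 58, 10]
  [11] addr=0x55 blk=10 s=2: VC-HIT | VC [20, 58, 18]

MISSES = 7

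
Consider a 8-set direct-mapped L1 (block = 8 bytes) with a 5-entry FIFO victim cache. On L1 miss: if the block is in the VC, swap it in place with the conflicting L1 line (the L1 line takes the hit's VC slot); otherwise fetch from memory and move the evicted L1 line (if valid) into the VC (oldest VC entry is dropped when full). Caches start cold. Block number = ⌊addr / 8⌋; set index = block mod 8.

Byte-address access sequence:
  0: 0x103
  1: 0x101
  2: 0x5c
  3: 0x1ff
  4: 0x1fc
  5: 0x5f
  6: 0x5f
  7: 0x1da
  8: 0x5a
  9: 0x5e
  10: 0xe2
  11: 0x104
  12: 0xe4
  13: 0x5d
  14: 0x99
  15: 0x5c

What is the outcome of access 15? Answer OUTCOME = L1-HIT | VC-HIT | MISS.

#0 0x103→b32/s0 MISS; vc=[]
#1 0x101→b32/s0 L1-HIT; vc=[]
#2 0x5c→b11/s3 MISS; vc=[]
#3 0x1ff→b63/s7 MISS; vc=[]
#4 0x1fc→b63/s7 L1-HIT; vc=[]
#5 0x5f→b11/s3 L1-HIT; vc=[]
#6 0x5f→b11/s3 L1-HIT; vc=[]
#7 0x1da→b59/s3 MISS; vc=[11]
#8 0x5a→b11/s3 VC-HIT; vc=[59]
#9 0x5e→b11/s3 L1-HIT; vc=[59]
#10 0xe2→b28/s4 MISS; vc=[59]
#11 0x104→b32/s0 L1-HIT; vc=[59]
#12 0xe4→b28/s4 L1-HIT; vc=[59]
#13 0x5d→b11/s3 L1-HIT; vc=[59]
#14 0x99→b19/s3 MISS; vc=[59,11]
#15 0x5c→b11/s3 VC-HIT; vc=[59,19]

OUTCOME = VC-HIT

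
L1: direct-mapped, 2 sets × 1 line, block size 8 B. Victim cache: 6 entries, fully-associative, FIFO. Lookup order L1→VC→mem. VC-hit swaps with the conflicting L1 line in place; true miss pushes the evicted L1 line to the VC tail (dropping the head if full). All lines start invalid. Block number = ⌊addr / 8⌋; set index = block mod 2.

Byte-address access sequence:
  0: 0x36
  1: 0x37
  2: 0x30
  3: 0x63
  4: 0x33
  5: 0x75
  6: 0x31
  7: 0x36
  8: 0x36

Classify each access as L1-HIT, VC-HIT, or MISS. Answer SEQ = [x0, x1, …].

SEQ = [MISS, L1-HIT, L1-HIT, MISS, VC-HIT, MISS, VC-HIT, L1-HIT, L1-HIT]

#0 0x36→b6/s0 MISS; vc=[]
#1 0x37→b6/s0 L1-HIT; vc=[]
#2 0x30→b6/s0 L1-HIT; vc=[]
#3 0x63→b12/s0 MISS; vc=[6]
#4 0x33→b6/s0 VC-HIT; vc=[12]
#5 0x75→b14/s0 MISS; vc=[12,6]
#6 0x31→b6/s0 VC-HIT; vc=[12,14]
#7 0x36→b6/s0 L1-HIT; vc=[12,14]
#8 0x36→b6/s0 L1-HIT; vc=[12,14]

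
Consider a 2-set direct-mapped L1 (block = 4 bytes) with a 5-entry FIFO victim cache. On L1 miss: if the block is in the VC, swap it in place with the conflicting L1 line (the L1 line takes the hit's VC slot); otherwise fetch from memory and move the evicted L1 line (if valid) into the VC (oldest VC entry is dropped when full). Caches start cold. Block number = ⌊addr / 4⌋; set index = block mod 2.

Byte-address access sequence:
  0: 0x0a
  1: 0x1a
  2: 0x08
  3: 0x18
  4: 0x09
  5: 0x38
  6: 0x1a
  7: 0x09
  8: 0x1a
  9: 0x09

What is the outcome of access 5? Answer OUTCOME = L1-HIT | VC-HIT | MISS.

OUTCOME = MISS

  [0] addr=0xa blk=2 s=0: MISS | VC []
  [1] addr=0x1a blk=6 s=0: MISS | VC [2]
  [2] addr=0x8 blk=2 s=0: VC-HIT | VC [6]
  [3] addr=0x18 blk=6 s=0: VC-HIT | VC [2]
  [4] addr=0x9 blk=2 s=0: VC-HIT | VC [6]
  [5] addr=0x38 blk=14 s=0: MISS | VC [6, 2]
  [6] addr=0x1a blk=6 s=0: VC-HIT | VC [14, 2]
  [7] addr=0x9 blk=2 s=0: VC-HIT | VC [14, 6]
  [8] addr=0x1a blk=6 s=0: VC-HIT | VC [14, 2]
  [9] addr=0x9 blk=2 s=0: VC-HIT | VC [14, 6]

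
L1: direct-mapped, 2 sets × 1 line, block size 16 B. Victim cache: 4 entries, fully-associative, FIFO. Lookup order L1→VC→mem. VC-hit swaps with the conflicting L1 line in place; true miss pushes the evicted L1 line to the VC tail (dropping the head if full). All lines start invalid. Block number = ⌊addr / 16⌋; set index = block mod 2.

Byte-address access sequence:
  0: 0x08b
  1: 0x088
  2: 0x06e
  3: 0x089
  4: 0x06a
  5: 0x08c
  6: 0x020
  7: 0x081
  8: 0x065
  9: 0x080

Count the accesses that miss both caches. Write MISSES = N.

MISSES = 3

#0 0x8b→b8/s0 MISS; vc=[]
#1 0x88→b8/s0 L1-HIT; vc=[]
#2 0x6e→b6/s0 MISS; vc=[8]
#3 0x89→b8/s0 VC-HIT; vc=[6]
#4 0x6a→b6/s0 VC-HIT; vc=[8]
#5 0x8c→b8/s0 VC-HIT; vc=[6]
#6 0x20→b2/s0 MISS; vc=[6,8]
#7 0x81→b8/s0 VC-HIT; vc=[6,2]
#8 0x65→b6/s0 VC-HIT; vc=[8,2]
#9 0x80→b8/s0 VC-HIT; vc=[6,2]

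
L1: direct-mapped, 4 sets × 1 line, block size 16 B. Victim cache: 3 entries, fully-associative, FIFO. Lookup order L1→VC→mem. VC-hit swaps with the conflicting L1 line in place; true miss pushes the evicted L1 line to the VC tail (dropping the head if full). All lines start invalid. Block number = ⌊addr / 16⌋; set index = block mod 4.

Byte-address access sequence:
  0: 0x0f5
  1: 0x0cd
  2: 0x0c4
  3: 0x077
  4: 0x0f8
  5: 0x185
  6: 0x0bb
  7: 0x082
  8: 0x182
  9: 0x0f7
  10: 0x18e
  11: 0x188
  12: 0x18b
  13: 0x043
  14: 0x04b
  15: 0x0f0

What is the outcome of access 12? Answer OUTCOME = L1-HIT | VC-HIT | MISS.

0: 0xf5 (blk 15, set 3) → MISS  vc=[]
1: 0xcd (blk 12, set 0) → MISS  vc=[]
2: 0xc4 (blk 12, set 0) → L1-HIT  vc=[]
3: 0x77 (blk 7, set 3) → MISS  vc=[15]
4: 0xf8 (blk 15, set 3) → VC-HIT  vc=[7]
5: 0x185 (blk 24, set 0) → MISS  vc=[7, 12]
6: 0xbb (blk 11, set 3) → MISS  vc=[7, 12, 15]
7: 0x82 (blk 8, set 0) → MISS  vc=[12, 15, 24]
8: 0x182 (blk 24, set 0) → VC-HIT  vc=[12, 15, 8]
9: 0xf7 (blk 15, set 3) → VC-HIT  vc=[12, 11, 8]
10: 0x18e (blk 24, set 0) → L1-HIT  vc=[12, 11, 8]
11: 0x188 (blk 24, set 0) → L1-HIT  vc=[12, 11, 8]
12: 0x18b (blk 24, set 0) → L1-HIT  vc=[12, 11, 8]
13: 0x43 (blk 4, set 0) → MISS  vc=[11, 8, 24]
14: 0x4b (blk 4, set 0) → L1-HIT  vc=[11, 8, 24]
15: 0xf0 (blk 15, set 3) → L1-HIT  vc=[11, 8, 24]

OUTCOME = L1-HIT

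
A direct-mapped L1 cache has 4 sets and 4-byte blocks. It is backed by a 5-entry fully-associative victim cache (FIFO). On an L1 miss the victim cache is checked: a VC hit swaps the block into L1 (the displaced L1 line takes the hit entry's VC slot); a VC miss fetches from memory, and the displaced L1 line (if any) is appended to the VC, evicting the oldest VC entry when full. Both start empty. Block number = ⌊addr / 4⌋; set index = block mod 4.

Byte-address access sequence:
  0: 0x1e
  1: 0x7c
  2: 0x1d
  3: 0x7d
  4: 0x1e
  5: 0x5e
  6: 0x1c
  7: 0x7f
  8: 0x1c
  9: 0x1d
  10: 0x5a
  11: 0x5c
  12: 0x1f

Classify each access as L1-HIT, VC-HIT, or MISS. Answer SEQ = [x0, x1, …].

#0 0x1e→b7/s3 MISS; vc=[]
#1 0x7c→b31/s3 MISS; vc=[7]
#2 0x1d→b7/s3 VC-HIT; vc=[31]
#3 0x7d→b31/s3 VC-HIT; vc=[7]
#4 0x1e→b7/s3 VC-HIT; vc=[31]
#5 0x5e→b23/s3 MISS; vc=[31,7]
#6 0x1c→b7/s3 VC-HIT; vc=[31,23]
#7 0x7f→b31/s3 VC-HIT; vc=[7,23]
#8 0x1c→b7/s3 VC-HIT; vc=[31,23]
#9 0x1d→b7/s3 L1-HIT; vc=[31,23]
#10 0x5a→b22/s2 MISS; vc=[31,23]
#11 0x5c→b23/s3 VC-HIT; vc=[31,7]
#12 0x1f→b7/s3 VC-HIT; vc=[31,23]

SEQ = [MISS, MISS, VC-HIT, VC-HIT, VC-HIT, MISS, VC-HIT, VC-HIT, VC-HIT, L1-HIT, MISS, VC-HIT, VC-HIT]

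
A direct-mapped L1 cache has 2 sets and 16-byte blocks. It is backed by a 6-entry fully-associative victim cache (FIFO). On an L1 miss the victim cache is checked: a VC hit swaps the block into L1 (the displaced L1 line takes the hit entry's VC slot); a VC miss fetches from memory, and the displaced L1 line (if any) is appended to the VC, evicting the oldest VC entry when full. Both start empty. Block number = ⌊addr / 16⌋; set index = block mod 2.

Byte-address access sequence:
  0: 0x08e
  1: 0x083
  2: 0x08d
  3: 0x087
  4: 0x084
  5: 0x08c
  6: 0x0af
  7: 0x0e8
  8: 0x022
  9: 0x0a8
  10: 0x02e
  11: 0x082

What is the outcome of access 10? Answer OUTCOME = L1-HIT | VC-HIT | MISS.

#0 0x8e→b8/s0 MISS; vc=[]
#1 0x83→b8/s0 L1-HIT; vc=[]
#2 0x8d→b8/s0 L1-HIT; vc=[]
#3 0x87→b8/s0 L1-HIT; vc=[]
#4 0x84→b8/s0 L1-HIT; vc=[]
#5 0x8c→b8/s0 L1-HIT; vc=[]
#6 0xaf→b10/s0 MISS; vc=[8]
#7 0xe8→b14/s0 MISS; vc=[8,10]
#8 0x22→b2/s0 MISS; vc=[8,10,14]
#9 0xa8→b10/s0 VC-HIT; vc=[8,2,14]
#10 0x2e→b2/s0 VC-HIT; vc=[8,10,14]
#11 0x82→b8/s0 VC-HIT; vc=[2,10,14]

OUTCOME = VC-HIT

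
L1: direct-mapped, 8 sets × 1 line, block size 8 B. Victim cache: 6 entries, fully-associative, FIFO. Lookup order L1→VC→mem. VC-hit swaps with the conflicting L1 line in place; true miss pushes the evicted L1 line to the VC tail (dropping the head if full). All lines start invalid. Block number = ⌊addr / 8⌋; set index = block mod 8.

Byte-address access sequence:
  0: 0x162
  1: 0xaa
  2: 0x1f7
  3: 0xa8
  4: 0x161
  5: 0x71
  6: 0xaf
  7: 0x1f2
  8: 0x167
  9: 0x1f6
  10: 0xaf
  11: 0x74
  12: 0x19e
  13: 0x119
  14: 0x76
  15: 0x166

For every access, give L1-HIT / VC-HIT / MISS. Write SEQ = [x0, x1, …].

SEQ = [MISS, MISS, MISS, L1-HIT, L1-HIT, MISS, L1-HIT, VC-HIT, L1-HIT, L1-HIT, L1-HIT, VC-HIT, MISS, MISS, L1-HIT, L1-HIT]

  [0] addr=0x162 blk=44 s=4: MISS | VC []
  [1] addr=0xaa blk=21 s=5: MISS | VC []
  [2] addr=0x1f7 blk=62 s=6: MISS | VC []
  [3] addr=0xa8 blk=21 s=5: L1-HIT | VC []
  [4] addr=0x161 blk=44 s=4: L1-HIT | VC []
  [5] addr=0x71 blk=14 s=6: MISS | VC [62]
  [6] addr=0xaf blk=21 s=5: L1-HIT | VC [62]
  [7] addr=0x1f2 blk=62 s=6: VC-HIT | VC [14]
  [8] addr=0x167 blk=44 s=4: L1-HIT | VC [14]
  [9] addr=0x1f6 blk=62 s=6: L1-HIT | VC [14]
  [10] addr=0xaf blk=21 s=5: L1-HIT | VC [14]
  [11] addr=0x74 blk=14 s=6: VC-HIT | VC [62]
  [12] addr=0x19e blk=51 s=3: MISS | VC [62]
  [13] addr=0x119 blk=35 s=3: MISS | VC [62, 51]
  [14] addr=0x76 blk=14 s=6: L1-HIT | VC [62, 51]
  [15] addr=0x166 blk=44 s=4: L1-HIT | VC [62, 51]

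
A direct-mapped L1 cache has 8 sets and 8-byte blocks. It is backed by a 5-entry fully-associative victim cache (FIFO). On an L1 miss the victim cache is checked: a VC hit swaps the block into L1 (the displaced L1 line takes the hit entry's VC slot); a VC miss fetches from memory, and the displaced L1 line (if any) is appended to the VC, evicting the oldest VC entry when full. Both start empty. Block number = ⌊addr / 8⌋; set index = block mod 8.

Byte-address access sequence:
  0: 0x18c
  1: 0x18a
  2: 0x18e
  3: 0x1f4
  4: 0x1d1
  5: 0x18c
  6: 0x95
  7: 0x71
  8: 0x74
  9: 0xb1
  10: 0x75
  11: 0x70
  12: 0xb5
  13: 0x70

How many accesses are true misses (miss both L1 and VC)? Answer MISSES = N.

MISSES = 6

#0 0x18c→b49/s1 MISS; vc=[]
#1 0x18a→b49/s1 L1-HIT; vc=[]
#2 0x18e→b49/s1 L1-HIT; vc=[]
#3 0x1f4→b62/s6 MISS; vc=[]
#4 0x1d1→b58/s2 MISS; vc=[]
#5 0x18c→b49/s1 L1-HIT; vc=[]
#6 0x95→b18/s2 MISS; vc=[58]
#7 0x71→b14/s6 MISS; vc=[58,62]
#8 0x74→b14/s6 L1-HIT; vc=[58,62]
#9 0xb1→b22/s6 MISS; vc=[58,62,14]
#10 0x75→b14/s6 VC-HIT; vc=[58,62,22]
#11 0x70→b14/s6 L1-HIT; vc=[58,62,22]
#12 0xb5→b22/s6 VC-HIT; vc=[58,62,14]
#13 0x70→b14/s6 VC-HIT; vc=[58,62,22]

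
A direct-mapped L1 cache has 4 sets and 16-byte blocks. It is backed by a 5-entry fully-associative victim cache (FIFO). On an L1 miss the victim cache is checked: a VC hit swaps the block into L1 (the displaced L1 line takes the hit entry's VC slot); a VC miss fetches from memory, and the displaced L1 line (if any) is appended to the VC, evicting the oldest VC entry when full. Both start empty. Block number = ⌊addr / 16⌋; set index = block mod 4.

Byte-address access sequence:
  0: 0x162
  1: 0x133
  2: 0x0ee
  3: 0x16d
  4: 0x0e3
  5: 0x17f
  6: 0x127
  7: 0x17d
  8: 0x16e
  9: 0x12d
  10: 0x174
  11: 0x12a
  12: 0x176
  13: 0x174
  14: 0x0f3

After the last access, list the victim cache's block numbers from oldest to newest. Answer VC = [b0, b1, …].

#0 0x162→b22/s2 MISS; vc=[]
#1 0x133→b19/s3 MISS; vc=[]
#2 0xee→b14/s2 MISS; vc=[22]
#3 0x16d→b22/s2 VC-HIT; vc=[14]
#4 0xe3→b14/s2 VC-HIT; vc=[22]
#5 0x17f→b23/s3 MISS; vc=[22,19]
#6 0x127→b18/s2 MISS; vc=[22,19,14]
#7 0x17d→b23/s3 L1-HIT; vc=[22,19,14]
#8 0x16e→b22/s2 VC-HIT; vc=[18,19,14]
#9 0x12d→b18/s2 VC-HIT; vc=[22,19,14]
#10 0x174→b23/s3 L1-HIT; vc=[22,19,14]
#11 0x12a→b18/s2 L1-HIT; vc=[22,19,14]
#12 0x176→b23/s3 L1-HIT; vc=[22,19,14]
#13 0x174→b23/s3 L1-HIT; vc=[22,19,14]
#14 0xf3→b15/s3 MISS; vc=[22,19,14,23]

VC = [22, 19, 14, 23]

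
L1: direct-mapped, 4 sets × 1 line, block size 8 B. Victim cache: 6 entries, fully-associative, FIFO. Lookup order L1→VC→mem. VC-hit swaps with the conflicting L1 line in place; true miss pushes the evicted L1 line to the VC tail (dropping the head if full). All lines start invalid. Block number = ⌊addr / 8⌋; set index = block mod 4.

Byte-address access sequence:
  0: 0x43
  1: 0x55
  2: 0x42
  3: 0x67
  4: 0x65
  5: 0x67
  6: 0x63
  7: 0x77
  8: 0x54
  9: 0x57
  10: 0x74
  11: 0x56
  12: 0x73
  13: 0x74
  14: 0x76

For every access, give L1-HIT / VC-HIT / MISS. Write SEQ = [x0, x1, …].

  [0] addr=0x43 blk=8 s=0: MISS | VC []
  [1] addr=0x55 blk=10 s=2: MISS | VC []
  [2] addr=0x42 blk=8 s=0: L1-HIT | VC []
  [3] addr=0x67 blk=12 s=0: MISS | VC [8]
  [4] addr=0x65 blk=12 s=0: L1-HIT | VC [8]
  [5] addr=0x67 blk=12 s=0: L1-HIT | VC [8]
  [6] addr=0x63 blk=12 s=0: L1-HIT | VC [8]
  [7] addr=0x77 blk=14 s=2: MISS | VC [8, 10]
  [8] addr=0x54 blk=10 s=2: VC-HIT | VC [8, 14]
  [9] addr=0x57 blk=10 s=2: L1-HIT | VC [8, 14]
  [10] addr=0x74 blk=14 s=2: VC-HIT | VC [8, 10]
  [11] addr=0x56 blk=10 s=2: VC-HIT | VC [8, 14]
  [12] addr=0x73 blk=14 s=2: VC-HIT | VC [8, 10]
  [13] addr=0x74 blk=14 s=2: L1-HIT | VC [8, 10]
  [14] addr=0x76 blk=14 s=2: L1-HIT | VC [8, 10]

SEQ = [MISS, MISS, L1-HIT, MISS, L1-HIT, L1-HIT, L1-HIT, MISS, VC-HIT, L1-HIT, VC-HIT, VC-HIT, VC-HIT, L1-HIT, L1-HIT]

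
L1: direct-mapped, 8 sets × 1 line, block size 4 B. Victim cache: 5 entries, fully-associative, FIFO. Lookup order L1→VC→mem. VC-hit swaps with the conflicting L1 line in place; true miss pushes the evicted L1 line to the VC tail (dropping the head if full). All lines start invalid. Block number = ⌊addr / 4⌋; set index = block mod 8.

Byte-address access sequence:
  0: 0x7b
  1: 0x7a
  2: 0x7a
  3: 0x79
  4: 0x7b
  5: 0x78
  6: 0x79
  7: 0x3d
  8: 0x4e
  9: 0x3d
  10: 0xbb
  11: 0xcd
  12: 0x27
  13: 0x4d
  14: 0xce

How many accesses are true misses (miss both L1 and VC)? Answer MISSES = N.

  [0] addr=0x7b blk=30 s=6: MISS | VC []
  [1] addr=0x7a blk=30 s=6: L1-HIT | VC []
  [2] addr=0x7a blk=30 s=6: L1-HIT | VC []
  [3] addr=0x79 blk=30 s=6: L1-HIT | VC []
  [4] addr=0x7b blk=30 s=6: L1-HIT | VC []
  [5] addr=0x78 blk=30 s=6: L1-HIT | VC []
  [6] addr=0x79 blk=30 s=6: L1-HIT | VC []
  [7] addr=0x3d blk=15 s=7: MISS | VC []
  [8] addr=0x4e blk=19 s=3: MISS | VC []
  [9] addr=0x3d blk=15 s=7: L1-HIT | VC []
  [10] addr=0xbb blk=46 s=6: MISS | VC [30]
  [11] addr=0xcd blk=51 s=3: MISS | VC [30, 19]
  [12] addr=0x27 blk=9 s=1: MISS | VC [30, 19]
  [13] addr=0x4d blk=19 s=3: VC-HIT | VC [30, 51]
  [14] addr=0xce blk=51 s=3: VC-HIT | VC [30, 19]

MISSES = 6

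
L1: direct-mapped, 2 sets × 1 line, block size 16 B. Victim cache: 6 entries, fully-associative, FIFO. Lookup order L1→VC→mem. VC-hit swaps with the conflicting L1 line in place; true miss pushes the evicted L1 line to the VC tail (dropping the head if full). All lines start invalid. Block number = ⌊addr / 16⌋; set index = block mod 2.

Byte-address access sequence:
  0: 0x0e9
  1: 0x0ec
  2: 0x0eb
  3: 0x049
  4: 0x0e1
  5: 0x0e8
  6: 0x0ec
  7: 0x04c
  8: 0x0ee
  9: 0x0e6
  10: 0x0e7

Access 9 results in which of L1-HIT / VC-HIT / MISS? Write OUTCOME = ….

OUTCOME = L1-HIT

  [0] addr=0xe9 blk=14 s=0: MISS | VC []
  [1] addr=0xec blk=14 s=0: L1-HIT | VC []
  [2] addr=0xeb blk=14 s=0: L1-HIT | VC []
  [3] addr=0x49 blk=4 s=0: MISS | VC [14]
  [4] addr=0xe1 blk=14 s=0: VC-HIT | VC [4]
  [5] addr=0xe8 blk=14 s=0: L1-HIT | VC [4]
  [6] addr=0xec blk=14 s=0: L1-HIT | VC [4]
  [7] addr=0x4c blk=4 s=0: VC-HIT | VC [14]
  [8] addr=0xee blk=14 s=0: VC-HIT | VC [4]
  [9] addr=0xe6 blk=14 s=0: L1-HIT | VC [4]
  [10] addr=0xe7 blk=14 s=0: L1-HIT | VC [4]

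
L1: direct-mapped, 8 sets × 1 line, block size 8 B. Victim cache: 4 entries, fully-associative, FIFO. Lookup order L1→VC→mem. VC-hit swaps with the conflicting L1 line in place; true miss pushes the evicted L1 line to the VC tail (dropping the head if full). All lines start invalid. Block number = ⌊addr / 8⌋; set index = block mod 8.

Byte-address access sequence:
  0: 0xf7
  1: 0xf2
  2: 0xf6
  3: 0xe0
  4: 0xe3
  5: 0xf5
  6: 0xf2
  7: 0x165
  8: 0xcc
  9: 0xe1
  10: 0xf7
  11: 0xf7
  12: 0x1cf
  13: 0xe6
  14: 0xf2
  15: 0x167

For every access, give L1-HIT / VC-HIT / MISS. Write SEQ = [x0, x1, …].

SEQ = [MISS, L1-HIT, L1-HIT, MISS, L1-HIT, L1-HIT, L1-HIT, MISS, MISS, VC-HIT, L1-HIT, L1-HIT, MISS, L1-HIT, L1-HIT, VC-HIT]

#0 0xf7→b30/s6 MISS; vc=[]
#1 0xf2→b30/s6 L1-HIT; vc=[]
#2 0xf6→b30/s6 L1-HIT; vc=[]
#3 0xe0→b28/s4 MISS; vc=[]
#4 0xe3→b28/s4 L1-HIT; vc=[]
#5 0xf5→b30/s6 L1-HIT; vc=[]
#6 0xf2→b30/s6 L1-HIT; vc=[]
#7 0x165→b44/s4 MISS; vc=[28]
#8 0xcc→b25/s1 MISS; vc=[28]
#9 0xe1→b28/s4 VC-HIT; vc=[44]
#10 0xf7→b30/s6 L1-HIT; vc=[44]
#11 0xf7→b30/s6 L1-HIT; vc=[44]
#12 0x1cf→b57/s1 MISS; vc=[44,25]
#13 0xe6→b28/s4 L1-HIT; vc=[44,25]
#14 0xf2→b30/s6 L1-HIT; vc=[44,25]
#15 0x167→b44/s4 VC-HIT; vc=[28,25]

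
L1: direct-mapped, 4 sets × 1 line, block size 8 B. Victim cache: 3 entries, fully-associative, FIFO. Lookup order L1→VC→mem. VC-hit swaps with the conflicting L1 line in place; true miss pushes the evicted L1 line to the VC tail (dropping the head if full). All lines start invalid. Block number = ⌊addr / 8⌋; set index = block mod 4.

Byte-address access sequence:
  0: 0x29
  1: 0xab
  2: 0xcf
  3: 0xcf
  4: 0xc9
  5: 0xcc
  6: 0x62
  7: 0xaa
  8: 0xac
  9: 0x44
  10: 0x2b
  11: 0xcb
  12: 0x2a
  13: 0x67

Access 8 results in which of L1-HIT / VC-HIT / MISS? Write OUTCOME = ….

#0 0x29→b5/s1 MISS; vc=[]
#1 0xab→b21/s1 MISS; vc=[5]
#2 0xcf→b25/s1 MISS; vc=[5,21]
#3 0xcf→b25/s1 L1-HIT; vc=[5,21]
#4 0xc9→b25/s1 L1-HIT; vc=[5,21]
#5 0xcc→b25/s1 L1-HIT; vc=[5,21]
#6 0x62→b12/s0 MISS; vc=[5,21]
#7 0xaa→b21/s1 VC-HIT; vc=[5,25]
#8 0xac→b21/s1 L1-HIT; vc=[5,25]
#9 0x44→b8/s0 MISS; vc=[5,25,12]
#10 0x2b→b5/s1 VC-HIT; vc=[21,25,12]
#11 0xcb→b25/s1 VC-HIT; vc=[21,5,12]
#12 0x2a→b5/s1 VC-HIT; vc=[21,25,12]
#13 0x67→b12/s0 VC-HIT; vc=[21,25,8]

OUTCOME = L1-HIT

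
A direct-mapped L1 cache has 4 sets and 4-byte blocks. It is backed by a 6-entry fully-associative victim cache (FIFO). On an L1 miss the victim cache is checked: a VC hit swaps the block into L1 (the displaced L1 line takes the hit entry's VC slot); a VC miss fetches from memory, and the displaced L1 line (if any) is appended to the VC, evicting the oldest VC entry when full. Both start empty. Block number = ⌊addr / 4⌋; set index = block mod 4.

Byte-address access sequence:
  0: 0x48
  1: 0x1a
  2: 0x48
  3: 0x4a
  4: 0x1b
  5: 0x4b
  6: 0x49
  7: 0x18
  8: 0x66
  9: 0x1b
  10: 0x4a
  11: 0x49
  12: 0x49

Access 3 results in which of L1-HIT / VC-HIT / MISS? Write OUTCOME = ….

OUTCOME = L1-HIT

0: 0x48 (blk 18, set 2) → MISS  vc=[]
1: 0x1a (blk 6, set 2) → MISS  vc=[18]
2: 0x48 (blk 18, set 2) → VC-HIT  vc=[6]
3: 0x4a (blk 18, set 2) → L1-HIT  vc=[6]
4: 0x1b (blk 6, set 2) → VC-HIT  vc=[18]
5: 0x4b (blk 18, set 2) → VC-HIT  vc=[6]
6: 0x49 (blk 18, set 2) → L1-HIT  vc=[6]
7: 0x18 (blk 6, set 2) → VC-HIT  vc=[18]
8: 0x66 (blk 25, set 1) → MISS  vc=[18]
9: 0x1b (blk 6, set 2) → L1-HIT  vc=[18]
10: 0x4a (blk 18, set 2) → VC-HIT  vc=[6]
11: 0x49 (blk 18, set 2) → L1-HIT  vc=[6]
12: 0x49 (blk 18, set 2) → L1-HIT  vc=[6]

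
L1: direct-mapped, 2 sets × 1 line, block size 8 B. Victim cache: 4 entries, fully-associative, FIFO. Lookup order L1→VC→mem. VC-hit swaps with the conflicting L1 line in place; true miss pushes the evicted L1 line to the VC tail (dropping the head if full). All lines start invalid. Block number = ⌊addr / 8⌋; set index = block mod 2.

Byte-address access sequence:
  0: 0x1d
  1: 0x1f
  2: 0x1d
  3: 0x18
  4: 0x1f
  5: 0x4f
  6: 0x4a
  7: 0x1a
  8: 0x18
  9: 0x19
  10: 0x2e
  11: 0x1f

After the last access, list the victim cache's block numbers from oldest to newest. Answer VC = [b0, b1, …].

0: 0x1d (blk 3, set 1) → MISS  vc=[]
1: 0x1f (blk 3, set 1) → L1-HIT  vc=[]
2: 0x1d (blk 3, set 1) → L1-HIT  vc=[]
3: 0x18 (blk 3, set 1) → L1-HIT  vc=[]
4: 0x1f (blk 3, set 1) → L1-HIT  vc=[]
5: 0x4f (blk 9, set 1) → MISS  vc=[3]
6: 0x4a (blk 9, set 1) → L1-HIT  vc=[3]
7: 0x1a (blk 3, set 1) → VC-HIT  vc=[9]
8: 0x18 (blk 3, set 1) → L1-HIT  vc=[9]
9: 0x19 (blk 3, set 1) → L1-HIT  vc=[9]
10: 0x2e (blk 5, set 1) → MISS  vc=[9, 3]
11: 0x1f (blk 3, set 1) → VC-HIT  vc=[9, 5]

VC = [9, 5]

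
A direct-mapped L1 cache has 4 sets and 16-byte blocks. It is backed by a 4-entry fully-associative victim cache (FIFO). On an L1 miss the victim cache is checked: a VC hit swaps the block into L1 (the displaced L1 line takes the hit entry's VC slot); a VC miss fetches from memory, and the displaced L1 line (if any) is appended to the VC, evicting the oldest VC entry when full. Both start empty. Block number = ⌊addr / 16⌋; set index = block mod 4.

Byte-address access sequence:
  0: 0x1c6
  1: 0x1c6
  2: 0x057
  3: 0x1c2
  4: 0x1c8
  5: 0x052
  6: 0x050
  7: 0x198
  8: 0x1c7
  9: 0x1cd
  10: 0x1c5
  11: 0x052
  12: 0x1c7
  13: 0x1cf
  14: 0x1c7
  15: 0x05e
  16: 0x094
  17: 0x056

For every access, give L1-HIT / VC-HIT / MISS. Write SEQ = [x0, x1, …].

#0 0x1c6→b28/s0 MISS; vc=[]
#1 0x1c6→b28/s0 L1-HIT; vc=[]
#2 0x57→b5/s1 MISS; vc=[]
#3 0x1c2→b28/s0 L1-HIT; vc=[]
#4 0x1c8→b28/s0 L1-HIT; vc=[]
#5 0x52→b5/s1 L1-HIT; vc=[]
#6 0x50→b5/s1 L1-HIT; vc=[]
#7 0x198→b25/s1 MISS; vc=[5]
#8 0x1c7→b28/s0 L1-HIT; vc=[5]
#9 0x1cd→b28/s0 L1-HIT; vc=[5]
#10 0x1c5→b28/s0 L1-HIT; vc=[5]
#11 0x52→b5/s1 VC-HIT; vc=[25]
#12 0x1c7→b28/s0 L1-HIT; vc=[25]
#13 0x1cf→b28/s0 L1-HIT; vc=[25]
#14 0x1c7→b28/s0 L1-HIT; vc=[25]
#15 0x5e→b5/s1 L1-HIT; vc=[25]
#16 0x94→b9/s1 MISS; vc=[25,5]
#17 0x56→b5/s1 VC-HIT; vc=[25,9]

SEQ = [MISS, L1-HIT, MISS, L1-HIT, L1-HIT, L1-HIT, L1-HIT, MISS, L1-HIT, L1-HIT, L1-HIT, VC-HIT, L1-HIT, L1-HIT, L1-HIT, L1-HIT, MISS, VC-HIT]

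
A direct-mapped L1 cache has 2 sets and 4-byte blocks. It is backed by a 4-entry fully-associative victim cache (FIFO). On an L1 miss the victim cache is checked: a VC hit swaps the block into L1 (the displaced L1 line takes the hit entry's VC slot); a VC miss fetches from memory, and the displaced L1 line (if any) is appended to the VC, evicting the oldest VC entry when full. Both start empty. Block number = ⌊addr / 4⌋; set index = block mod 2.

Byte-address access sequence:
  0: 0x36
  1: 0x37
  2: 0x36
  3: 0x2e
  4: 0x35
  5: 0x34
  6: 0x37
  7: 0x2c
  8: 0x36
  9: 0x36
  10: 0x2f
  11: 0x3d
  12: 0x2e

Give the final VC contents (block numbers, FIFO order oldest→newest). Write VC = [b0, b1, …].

VC = [13, 15]

0: 0x36 (blk 13, set 1) → MISS  vc=[]
1: 0x37 (blk 13, set 1) → L1-HIT  vc=[]
2: 0x36 (blk 13, set 1) → L1-HIT  vc=[]
3: 0x2e (blk 11, set 1) → MISS  vc=[13]
4: 0x35 (blk 13, set 1) → VC-HIT  vc=[11]
5: 0x34 (blk 13, set 1) → L1-HIT  vc=[11]
6: 0x37 (blk 13, set 1) → L1-HIT  vc=[11]
7: 0x2c (blk 11, set 1) → VC-HIT  vc=[13]
8: 0x36 (blk 13, set 1) → VC-HIT  vc=[11]
9: 0x36 (blk 13, set 1) → L1-HIT  vc=[11]
10: 0x2f (blk 11, set 1) → VC-HIT  vc=[13]
11: 0x3d (blk 15, set 1) → MISS  vc=[13, 11]
12: 0x2e (blk 11, set 1) → VC-HIT  vc=[13, 15]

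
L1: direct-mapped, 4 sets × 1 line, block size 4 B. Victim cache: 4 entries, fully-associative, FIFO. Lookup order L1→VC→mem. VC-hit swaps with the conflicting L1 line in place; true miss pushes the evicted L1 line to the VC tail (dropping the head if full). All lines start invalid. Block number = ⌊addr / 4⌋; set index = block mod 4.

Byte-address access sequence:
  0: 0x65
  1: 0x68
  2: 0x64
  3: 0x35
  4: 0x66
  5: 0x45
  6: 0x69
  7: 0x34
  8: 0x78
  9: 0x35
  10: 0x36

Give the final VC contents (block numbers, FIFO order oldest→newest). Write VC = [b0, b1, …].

0: 0x65 (blk 25, set 1) → MISS  vc=[]
1: 0x68 (blk 26, set 2) → MISS  vc=[]
2: 0x64 (blk 25, set 1) → L1-HIT  vc=[]
3: 0x35 (blk 13, set 1) → MISS  vc=[25]
4: 0x66 (blk 25, set 1) → VC-HIT  vc=[13]
5: 0x45 (blk 17, set 1) → MISS  vc=[13, 25]
6: 0x69 (blk 26, set 2) → L1-HIT  vc=[13, 25]
7: 0x34 (blk 13, set 1) → VC-HIT  vc=[17, 25]
8: 0x78 (blk 30, set 2) → MISS  vc=[17, 25, 26]
9: 0x35 (blk 13, set 1) → L1-HIT  vc=[17, 25, 26]
10: 0x36 (blk 13, set 1) → L1-HIT  vc=[17, 25, 26]

VC = [17, 25, 26]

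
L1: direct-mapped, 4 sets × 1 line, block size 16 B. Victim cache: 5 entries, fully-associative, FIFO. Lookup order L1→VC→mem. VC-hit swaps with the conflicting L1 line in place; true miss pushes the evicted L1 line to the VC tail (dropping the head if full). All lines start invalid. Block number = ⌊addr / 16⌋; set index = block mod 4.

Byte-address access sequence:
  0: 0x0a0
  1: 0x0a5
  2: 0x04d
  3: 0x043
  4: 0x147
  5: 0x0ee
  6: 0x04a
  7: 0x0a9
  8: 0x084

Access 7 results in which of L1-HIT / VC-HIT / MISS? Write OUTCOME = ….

0: 0xa0 (blk 10, set 2) → MISS  vc=[]
1: 0xa5 (blk 10, set 2) → L1-HIT  vc=[]
2: 0x4d (blk 4, set 0) → MISS  vc=[]
3: 0x43 (blk 4, set 0) → L1-HIT  vc=[]
4: 0x147 (blk 20, set 0) → MISS  vc=[4]
5: 0xee (blk 14, set 2) → MISS  vc=[4, 10]
6: 0x4a (blk 4, set 0) → VC-HIT  vc=[20, 10]
7: 0xa9 (blk 10, set 2) → VC-HIT  vc=[20, 14]
8: 0x84 (blk 8, set 0) → MISS  vc=[20, 14, 4]

OUTCOME = VC-HIT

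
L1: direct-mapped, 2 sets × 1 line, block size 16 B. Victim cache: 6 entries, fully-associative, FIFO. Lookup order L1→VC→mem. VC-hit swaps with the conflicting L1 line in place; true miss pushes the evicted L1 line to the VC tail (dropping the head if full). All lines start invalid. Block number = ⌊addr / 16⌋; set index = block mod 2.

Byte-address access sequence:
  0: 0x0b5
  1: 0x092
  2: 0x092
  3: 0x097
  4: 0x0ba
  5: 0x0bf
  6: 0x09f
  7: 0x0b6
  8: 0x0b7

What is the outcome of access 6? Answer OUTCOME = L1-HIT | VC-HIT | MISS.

OUTCOME = VC-HIT

0: 0xb5 (blk 11, set 1) → MISS  vc=[]
1: 0x92 (blk 9, set 1) → MISS  vc=[11]
2: 0x92 (blk 9, set 1) → L1-HIT  vc=[11]
3: 0x97 (blk 9, set 1) → L1-HIT  vc=[11]
4: 0xba (blk 11, set 1) → VC-HIT  vc=[9]
5: 0xbf (blk 11, set 1) → L1-HIT  vc=[9]
6: 0x9f (blk 9, set 1) → VC-HIT  vc=[11]
7: 0xb6 (blk 11, set 1) → VC-HIT  vc=[9]
8: 0xb7 (blk 11, set 1) → L1-HIT  vc=[9]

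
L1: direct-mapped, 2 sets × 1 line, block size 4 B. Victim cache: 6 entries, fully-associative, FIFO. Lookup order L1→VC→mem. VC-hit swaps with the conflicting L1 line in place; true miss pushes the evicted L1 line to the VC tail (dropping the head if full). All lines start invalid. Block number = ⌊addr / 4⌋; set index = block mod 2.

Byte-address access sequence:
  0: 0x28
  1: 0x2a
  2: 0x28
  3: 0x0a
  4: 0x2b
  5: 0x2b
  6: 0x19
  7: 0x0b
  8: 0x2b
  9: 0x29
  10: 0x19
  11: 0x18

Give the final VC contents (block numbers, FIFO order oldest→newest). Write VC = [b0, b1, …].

VC = [10, 2]

#0 0x28→b10/s0 MISS; vc=[]
#1 0x2a→b10/s0 L1-HIT; vc=[]
#2 0x28→b10/s0 L1-HIT; vc=[]
#3 0xa→b2/s0 MISS; vc=[10]
#4 0x2b→b10/s0 VC-HIT; vc=[2]
#5 0x2b→b10/s0 L1-HIT; vc=[2]
#6 0x19→b6/s0 MISS; vc=[2,10]
#7 0xb→b2/s0 VC-HIT; vc=[6,10]
#8 0x2b→b10/s0 VC-HIT; vc=[6,2]
#9 0x29→b10/s0 L1-HIT; vc=[6,2]
#10 0x19→b6/s0 VC-HIT; vc=[10,2]
#11 0x18→b6/s0 L1-HIT; vc=[10,2]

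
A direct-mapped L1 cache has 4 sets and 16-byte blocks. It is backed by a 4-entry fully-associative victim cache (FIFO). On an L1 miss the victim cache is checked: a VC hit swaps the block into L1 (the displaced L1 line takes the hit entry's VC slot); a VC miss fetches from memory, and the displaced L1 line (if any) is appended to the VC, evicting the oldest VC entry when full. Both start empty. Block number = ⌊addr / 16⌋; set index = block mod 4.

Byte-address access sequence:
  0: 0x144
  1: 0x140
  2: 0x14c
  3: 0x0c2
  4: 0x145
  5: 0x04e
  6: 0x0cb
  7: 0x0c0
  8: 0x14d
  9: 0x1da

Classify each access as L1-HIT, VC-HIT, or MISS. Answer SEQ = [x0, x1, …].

0: 0x144 (blk 20, set 0) → MISS  vc=[]
1: 0x140 (blk 20, set 0) → L1-HIT  vc=[]
2: 0x14c (blk 20, set 0) → L1-HIT  vc=[]
3: 0xc2 (blk 12, set 0) → MISS  vc=[20]
4: 0x145 (blk 20, set 0) → VC-HIT  vc=[12]
5: 0x4e (blk 4, set 0) → MISS  vc=[12, 20]
6: 0xcb (blk 12, set 0) → VC-HIT  vc=[4, 20]
7: 0xc0 (blk 12, set 0) → L1-HIT  vc=[4, 20]
8: 0x14d (blk 20, set 0) → VC-HIT  vc=[4, 12]
9: 0x1da (blk 29, set 1) → MISS  vc=[4, 12]

SEQ = [MISS, L1-HIT, L1-HIT, MISS, VC-HIT, MISS, VC-HIT, L1-HIT, VC-HIT, MISS]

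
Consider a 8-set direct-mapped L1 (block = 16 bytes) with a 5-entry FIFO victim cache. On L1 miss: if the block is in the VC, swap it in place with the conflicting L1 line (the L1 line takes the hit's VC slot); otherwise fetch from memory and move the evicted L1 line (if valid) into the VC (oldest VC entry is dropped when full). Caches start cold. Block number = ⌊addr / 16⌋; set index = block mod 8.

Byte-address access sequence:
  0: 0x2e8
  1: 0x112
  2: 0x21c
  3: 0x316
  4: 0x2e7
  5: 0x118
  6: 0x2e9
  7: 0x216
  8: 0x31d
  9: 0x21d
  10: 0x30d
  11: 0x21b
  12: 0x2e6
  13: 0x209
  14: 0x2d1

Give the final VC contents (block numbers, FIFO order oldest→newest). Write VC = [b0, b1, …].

0: 0x2e8 (blk 46, set 6) → MISS  vc=[]
1: 0x112 (blk 17, set 1) → MISS  vc=[]
2: 0x21c (blk 33, set 1) → MISS  vc=[17]
3: 0x316 (blk 49, set 1) → MISS  vc=[17, 33]
4: 0x2e7 (blk 46, set 6) → L1-HIT  vc=[17, 33]
5: 0x118 (blk 17, set 1) → VC-HIT  vc=[49, 33]
6: 0x2e9 (blk 46, set 6) → L1-HIT  vc=[49, 33]
7: 0x216 (blk 33, set 1) → VC-HIT  vc=[49, 17]
8: 0x31d (blk 49, set 1) → VC-HIT  vc=[33, 17]
9: 0x21d (blk 33, set 1) → VC-HIT  vc=[49, 17]
10: 0x30d (blk 48, set 0) → MISS  vc=[49, 17]
11: 0x21b (blk 33, set 1) → L1-HIT  vc=[49, 17]
12: 0x2e6 (blk 46, set 6) → L1-HIT  vc=[49, 17]
13: 0x209 (blk 32, set 0) → MISS  vc=[49, 17, 48]
14: 0x2d1 (blk 45, set 5) → MISS  vc=[49, 17, 48]

VC = [49, 17, 48]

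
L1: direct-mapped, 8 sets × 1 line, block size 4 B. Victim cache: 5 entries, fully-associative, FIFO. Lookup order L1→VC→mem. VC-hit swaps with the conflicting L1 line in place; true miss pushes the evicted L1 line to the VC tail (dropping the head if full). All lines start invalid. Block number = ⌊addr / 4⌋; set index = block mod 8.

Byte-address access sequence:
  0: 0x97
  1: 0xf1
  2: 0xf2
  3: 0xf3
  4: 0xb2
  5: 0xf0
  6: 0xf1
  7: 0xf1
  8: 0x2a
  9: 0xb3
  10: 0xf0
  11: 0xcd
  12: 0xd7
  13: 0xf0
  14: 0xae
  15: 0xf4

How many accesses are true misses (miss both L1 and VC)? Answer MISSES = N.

0: 0x97 (blk 37, set 5) → MISS  vc=[]
1: 0xf1 (blk 60, set 4) → MISS  vc=[]
2: 0xf2 (blk 60, set 4) → L1-HIT  vc=[]
3: 0xf3 (blk 60, set 4) → L1-HIT  vc=[]
4: 0xb2 (blk 44, set 4) → MISS  vc=[60]
5: 0xf0 (blk 60, set 4) → VC-HIT  vc=[44]
6: 0xf1 (blk 60, set 4) → L1-HIT  vc=[44]
7: 0xf1 (blk 60, set 4) → L1-HIT  vc=[44]
8: 0x2a (blk 10, set 2) → MISS  vc=[44]
9: 0xb3 (blk 44, set 4) → VC-HIT  vc=[60]
10: 0xf0 (blk 60, set 4) → VC-HIT  vc=[44]
11: 0xcd (blk 51, set 3) → MISS  vc=[44]
12: 0xd7 (blk 53, set 5) → MISS  vc=[44, 37]
13: 0xf0 (blk 60, set 4) → L1-HIT  vc=[44, 37]
14: 0xae (blk 43, set 3) → MISS  vc=[44, 37, 51]
15: 0xf4 (blk 61, set 5) → MISS  vc=[44, 37, 51, 53]

MISSES = 8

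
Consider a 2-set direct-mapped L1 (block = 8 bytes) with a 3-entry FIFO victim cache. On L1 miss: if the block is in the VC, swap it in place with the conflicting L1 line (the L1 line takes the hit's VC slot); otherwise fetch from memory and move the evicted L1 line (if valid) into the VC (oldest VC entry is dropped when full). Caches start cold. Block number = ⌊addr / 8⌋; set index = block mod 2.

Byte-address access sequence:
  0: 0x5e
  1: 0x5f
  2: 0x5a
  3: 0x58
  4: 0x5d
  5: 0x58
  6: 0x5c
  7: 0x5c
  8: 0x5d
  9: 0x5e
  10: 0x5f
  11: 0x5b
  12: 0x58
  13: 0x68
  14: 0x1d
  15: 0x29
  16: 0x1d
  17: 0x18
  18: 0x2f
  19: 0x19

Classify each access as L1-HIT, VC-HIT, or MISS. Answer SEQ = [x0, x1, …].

  [0] addr=0x5e blk=11 s=1: MISS | VC []
  [1] addr=0x5f blk=11 s=1: L1-HIT | VC []
  [2] addr=0x5a blk=11 s=1: L1-HIT | VC []
  [3] addr=0x58 blk=11 s=1: L1-HIT | VC []
  [4] addr=0x5d blk=11 s=1: L1-HIT | VC []
  [5] addr=0x58 blk=11 s=1: L1-HIT | VC []
  [6] addr=0x5c blk=11 s=1: L1-HIT | VC []
  [7] addr=0x5c blk=11 s=1: L1-HIT | VC []
  [8] addr=0x5d blk=11 s=1: L1-HIT | VC []
  [9] addr=0x5e blk=11 s=1: L1-HIT | VC []
  [10] addr=0x5f blk=11 s=1: L1-HIT | VC []
  [11] addr=0x5b blk=11 s=1: L1-HIT | VC []
  [12] addr=0x58 blk=11 s=1: L1-HIT | VC []
  [13] addr=0x68 blk=13 s=1: MISS | VC [11]
  [14] addr=0x1d blk=3 s=1: MISS | VC [11, 13]
  [15] addr=0x29 blk=5 s=1: MISS | VC [11, 13, 3]
  [16] addr=0x1d blk=3 s=1: VC-HIT | VC [11, 13, 5]
  [17] addr=0x18 blk=3 s=1: L1-HIT | VC [11, 13, 5]
  [18] addr=0x2f blk=5 s=1: VC-HIT | VC [11, 13, 3]
  [19] addr=0x19 blk=3 s=1: VC-HIT | VC [11, 13, 5]

SEQ = [MISS, L1-HIT, L1-HIT, L1-HIT, L1-HIT, L1-HIT, L1-HIT, L1-HIT, L1-HIT, L1-HIT, L1-HIT, L1-HIT, L1-HIT, MISS, MISS, MISS, VC-HIT, L1-HIT, VC-HIT, VC-HIT]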